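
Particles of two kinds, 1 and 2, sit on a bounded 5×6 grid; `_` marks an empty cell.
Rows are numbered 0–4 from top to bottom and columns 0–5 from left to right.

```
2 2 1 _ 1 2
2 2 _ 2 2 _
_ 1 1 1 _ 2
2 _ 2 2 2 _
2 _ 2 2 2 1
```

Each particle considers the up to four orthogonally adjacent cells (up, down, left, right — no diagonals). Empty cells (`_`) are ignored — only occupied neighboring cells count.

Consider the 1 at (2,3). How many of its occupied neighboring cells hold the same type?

1

Occupied neighbors of (2,3): (1,3)=2, (3,3)=2, (2,2)=1.
Same type (1): 1 of 3.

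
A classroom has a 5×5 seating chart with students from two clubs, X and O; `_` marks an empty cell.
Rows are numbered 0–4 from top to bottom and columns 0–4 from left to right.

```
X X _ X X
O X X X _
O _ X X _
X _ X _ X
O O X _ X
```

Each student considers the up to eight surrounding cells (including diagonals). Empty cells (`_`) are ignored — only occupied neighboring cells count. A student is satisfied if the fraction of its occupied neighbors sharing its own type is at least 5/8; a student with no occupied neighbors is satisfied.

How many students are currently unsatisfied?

6

Row 0: (0,0)X 2/3 ✓ · (0,1)X 3/4 ✓ · (0,3)X 3/3 ✓ · (0,4)X 2/2 ✓
Row 1: (1,0)O 1/4 ✗ · (1,1)X 4/6 ✓ · (1,2)X 6/6 ✓ · (1,3)X 5/5 ✓
Row 2: (2,0)O 1/3 ✗ · (2,2)X 5/5 ✓ · (2,3)X 5/5 ✓
Row 3: (3,0)X 0/3 ✗ · (3,2)X 3/4 ✓ · (3,4)X 2/2 ✓
Row 4: (4,0)O 1/2 ✗ · (4,1)O 1/4 ✗ · (4,2)X 1/2 ✗ · (4,4)X 1/1 ✓
Unsatisfied: (1,0), (2,0), (3,0), (4,0), (4,1), (4,2) — 6 in total.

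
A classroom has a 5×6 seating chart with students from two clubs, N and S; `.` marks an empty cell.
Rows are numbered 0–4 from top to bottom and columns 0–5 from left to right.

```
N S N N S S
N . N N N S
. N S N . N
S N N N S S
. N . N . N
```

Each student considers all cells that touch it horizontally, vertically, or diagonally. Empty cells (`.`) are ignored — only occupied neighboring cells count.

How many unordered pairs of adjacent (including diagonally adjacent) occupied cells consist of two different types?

27

Scan each occupied cell's neighbors to the right and below (and the two forward diagonals) so each pair is counted once.
From row 0: 8 unlike of 18 pairs (running 8/18).
From row 1: 4 unlike of 12 pairs (running 12/30).
From row 2: 9 unlike of 13 pairs (running 21/43).
From row 3: 6 unlike of 13 pairs (running 27/56).
Total adjacent occupied pairs: 56; unlike-type pairs: 27.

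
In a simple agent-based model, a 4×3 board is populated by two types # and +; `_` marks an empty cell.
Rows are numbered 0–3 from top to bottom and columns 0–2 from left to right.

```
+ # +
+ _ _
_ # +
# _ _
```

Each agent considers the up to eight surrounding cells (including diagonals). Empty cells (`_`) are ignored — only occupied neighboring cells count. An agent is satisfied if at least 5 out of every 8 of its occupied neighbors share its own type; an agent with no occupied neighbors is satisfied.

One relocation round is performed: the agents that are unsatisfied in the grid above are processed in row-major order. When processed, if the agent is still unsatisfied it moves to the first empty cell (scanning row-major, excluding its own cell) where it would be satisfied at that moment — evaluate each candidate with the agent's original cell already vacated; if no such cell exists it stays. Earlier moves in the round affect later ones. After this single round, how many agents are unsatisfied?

0

Initially unsatisfied (in order): (0,0), (0,1), (0,2), (1,0), (2,1), (2,2).
  (0,0): no empty cell satisfies it; stays.
  (0,1) → (2,0).
  (0,2): now satisfied by earlier moves; stays.
  (1,0) → (0,1).
  (2,1): now satisfied by earlier moves; stays.
  (2,2) → (1,2).
Resulting grid:
+ + +
_ _ +
# # _
# _ _
All satisfied now.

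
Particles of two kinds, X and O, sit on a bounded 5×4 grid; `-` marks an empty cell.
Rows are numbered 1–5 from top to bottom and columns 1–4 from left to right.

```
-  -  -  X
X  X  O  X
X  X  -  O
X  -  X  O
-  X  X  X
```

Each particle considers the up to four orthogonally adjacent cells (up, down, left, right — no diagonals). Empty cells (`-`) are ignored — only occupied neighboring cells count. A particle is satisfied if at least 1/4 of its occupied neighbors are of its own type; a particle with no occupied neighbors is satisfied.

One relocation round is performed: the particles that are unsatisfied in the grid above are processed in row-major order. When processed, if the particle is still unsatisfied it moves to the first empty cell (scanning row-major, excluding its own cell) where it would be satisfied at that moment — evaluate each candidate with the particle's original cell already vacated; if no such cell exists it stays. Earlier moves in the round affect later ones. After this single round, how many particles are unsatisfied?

Initially unsatisfied (in order): (2,3).
  (2,3) → (3,3).
Resulting grid:
- - - X
X X - X
X X O O
X - X O
- X X X
All satisfied now.

0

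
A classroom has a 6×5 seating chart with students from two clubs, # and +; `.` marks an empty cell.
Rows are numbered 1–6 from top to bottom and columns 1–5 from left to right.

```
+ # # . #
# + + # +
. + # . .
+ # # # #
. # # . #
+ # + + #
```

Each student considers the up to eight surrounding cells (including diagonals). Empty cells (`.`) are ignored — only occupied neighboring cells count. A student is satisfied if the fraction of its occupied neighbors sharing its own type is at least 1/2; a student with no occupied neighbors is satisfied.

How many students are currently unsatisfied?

Row 1: (1,1)+ 1/3 ✗ · (1,2)# 2/5 ✗ · (1,3)# 2/4 ✓ · (1,5)# 1/2 ✓
Row 2: (2,1)# 1/4 ✗ · (2,2)+ 3/7 ✗ · (2,3)+ 2/6 ✗ · (2,4)# 3/5 ✓ · (2,5)+ 0/2 ✗
Row 3: (3,2)+ 3/7 ✗ · (3,3)# 4/7 ✓
Row 4: (4,1)+ 1/3 ✗ · (4,2)# 4/6 ✓ · (4,3)# 5/6 ✓ · (4,4)# 5/5 ✓ · (4,5)# 2/2 ✓
Row 5: (5,2)# 4/7 ✓ · (5,3)# 5/7 ✓ · (5,5)# 3/4 ✓
Row 6: (6,1)+ 0/2 ✗ · (6,2)# 2/4 ✓ · (6,3)+ 1/4 ✗ · (6,4)+ 1/4 ✗ · (6,5)# 1/2 ✓
Unsatisfied: (1,1), (1,2), (2,1), (2,2), (2,3), (2,5), (3,2), (4,1), (6,1), (6,3), (6,4) — 11 in total.

11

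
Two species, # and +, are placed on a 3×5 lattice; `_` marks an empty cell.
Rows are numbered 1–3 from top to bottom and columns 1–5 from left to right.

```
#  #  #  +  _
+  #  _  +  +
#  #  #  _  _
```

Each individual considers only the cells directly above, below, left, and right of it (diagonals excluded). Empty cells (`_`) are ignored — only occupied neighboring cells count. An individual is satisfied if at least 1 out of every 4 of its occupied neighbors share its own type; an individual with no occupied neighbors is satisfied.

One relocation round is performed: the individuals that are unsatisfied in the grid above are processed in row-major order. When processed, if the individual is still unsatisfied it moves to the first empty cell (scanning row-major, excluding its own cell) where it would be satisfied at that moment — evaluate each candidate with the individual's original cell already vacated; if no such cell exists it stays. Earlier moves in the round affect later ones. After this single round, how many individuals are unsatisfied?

0

Initially unsatisfied (in order): (2,1).
  (2,1) → (1,5).
Resulting grid:
# # # + +
_ # _ + +
# # # _ _
All satisfied now.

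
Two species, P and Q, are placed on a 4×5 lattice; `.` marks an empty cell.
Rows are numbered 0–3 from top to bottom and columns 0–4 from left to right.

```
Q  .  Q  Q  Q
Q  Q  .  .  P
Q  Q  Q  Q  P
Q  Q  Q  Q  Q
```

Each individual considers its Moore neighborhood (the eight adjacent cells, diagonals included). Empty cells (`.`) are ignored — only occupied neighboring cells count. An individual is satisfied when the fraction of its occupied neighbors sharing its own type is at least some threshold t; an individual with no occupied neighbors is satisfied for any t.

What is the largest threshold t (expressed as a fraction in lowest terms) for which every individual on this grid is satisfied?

Row 0: (0,0)Q 2/2 · (0,2)Q 2/2 · (0,3)Q 2/3 · (0,4)Q 1/2
Row 1: (1,0)Q 4/4 · (1,1)Q 6/6 · (1,4)P 1/4
Row 2: (2,0)Q 5/5 · (2,1)Q 7/7 · (2,2)Q 6/6 · (2,3)Q 4/6 · (2,4)P 1/4
Row 3: (3,0)Q 3/3 · (3,1)Q 5/5 · (3,2)Q 5/5 · (3,3)Q 4/5 · (3,4)Q 2/3
The smallest same-type fraction is 1/4 at (1,4), which reduces to 1/4. Any threshold above that leaves this individual unsatisfied.

1/4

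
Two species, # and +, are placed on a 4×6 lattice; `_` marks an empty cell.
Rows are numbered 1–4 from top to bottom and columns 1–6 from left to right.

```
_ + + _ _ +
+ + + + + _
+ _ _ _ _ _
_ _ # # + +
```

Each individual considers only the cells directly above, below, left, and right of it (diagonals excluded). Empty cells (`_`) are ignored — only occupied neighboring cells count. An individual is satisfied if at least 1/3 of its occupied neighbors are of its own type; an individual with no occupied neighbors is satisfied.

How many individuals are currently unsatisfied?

Row 1: (1,2)+ 2/2 ok · (1,3)+ 2/2 ok · (1,6)+ 0/0 ok
Row 2: (2,1)+ 2/2 ok · (2,2)+ 3/3 ok · (2,3)+ 3/3 ok · (2,4)+ 2/2 ok · (2,5)+ 1/1 ok
Row 3: (3,1)+ 1/1 ok
Row 4: (4,3)# 1/1 ok · (4,4)# 1/2 ok · (4,5)+ 1/2 ok · (4,6)+ 1/1 ok
Every one meets the threshold.

0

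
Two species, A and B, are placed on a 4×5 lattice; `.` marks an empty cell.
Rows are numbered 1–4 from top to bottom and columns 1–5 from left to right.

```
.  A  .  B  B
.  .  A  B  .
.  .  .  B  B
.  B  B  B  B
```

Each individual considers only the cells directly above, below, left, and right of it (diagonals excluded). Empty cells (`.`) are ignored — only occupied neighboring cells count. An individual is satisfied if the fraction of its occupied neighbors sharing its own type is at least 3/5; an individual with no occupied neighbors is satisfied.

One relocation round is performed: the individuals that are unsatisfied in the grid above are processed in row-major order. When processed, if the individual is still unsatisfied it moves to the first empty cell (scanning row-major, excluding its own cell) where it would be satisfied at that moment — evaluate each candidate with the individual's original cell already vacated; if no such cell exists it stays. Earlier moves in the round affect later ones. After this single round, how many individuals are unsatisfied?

0

Initially unsatisfied (in order): (2,3).
  (2,3) → (1,1).
Resulting grid:
A A . B B
. . . B .
. . . B B
. B B B B
All satisfied now.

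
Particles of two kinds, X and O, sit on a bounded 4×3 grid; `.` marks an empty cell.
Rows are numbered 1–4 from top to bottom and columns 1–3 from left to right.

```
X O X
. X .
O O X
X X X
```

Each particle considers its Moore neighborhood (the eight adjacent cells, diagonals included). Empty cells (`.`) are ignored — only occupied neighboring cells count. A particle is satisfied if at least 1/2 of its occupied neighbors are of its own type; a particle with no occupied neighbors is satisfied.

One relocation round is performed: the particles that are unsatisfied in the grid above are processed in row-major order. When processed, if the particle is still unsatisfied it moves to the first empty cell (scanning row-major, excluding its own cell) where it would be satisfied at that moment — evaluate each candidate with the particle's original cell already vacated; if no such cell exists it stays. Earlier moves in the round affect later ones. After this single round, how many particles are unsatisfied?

Initially unsatisfied (in order): (1,2), (3,1), (3,2), (4,1).
  (1,2) → (2,1).
  (3,1): no empty cell satisfies it; stays.
  (3,2): no empty cell satisfies it; stays.
  (4,1) → (1,2).
Resulting grid:
X X X
O X .
O O X
. X X
Unsatisfied now: (2,1), (3,2).

2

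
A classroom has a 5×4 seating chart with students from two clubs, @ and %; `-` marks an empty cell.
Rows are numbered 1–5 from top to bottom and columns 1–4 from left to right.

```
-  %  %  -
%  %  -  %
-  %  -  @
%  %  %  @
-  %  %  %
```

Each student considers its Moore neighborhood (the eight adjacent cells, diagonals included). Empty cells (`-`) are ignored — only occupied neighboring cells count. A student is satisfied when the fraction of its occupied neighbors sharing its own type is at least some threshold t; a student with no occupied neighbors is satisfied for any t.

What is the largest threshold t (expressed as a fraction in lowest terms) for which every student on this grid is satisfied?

(1,2)% 3/3
(1,3)% 3/3
(2,1)% 3/3
(2,2)% 4/4
(2,4)% 1/2
(3,2)% 5/5
(3,4)@ 1/3
(4,1)% 3/3
(4,2)% 5/5
(4,3)% 5/7
(4,4)@ 1/4
(5,2)% 4/4
(5,3)% 4/5
(5,4)% 2/3
The smallest same-type fraction is 1/4 at (4,4), which reduces to 1/4. Any threshold above that leaves this student unsatisfied.

1/4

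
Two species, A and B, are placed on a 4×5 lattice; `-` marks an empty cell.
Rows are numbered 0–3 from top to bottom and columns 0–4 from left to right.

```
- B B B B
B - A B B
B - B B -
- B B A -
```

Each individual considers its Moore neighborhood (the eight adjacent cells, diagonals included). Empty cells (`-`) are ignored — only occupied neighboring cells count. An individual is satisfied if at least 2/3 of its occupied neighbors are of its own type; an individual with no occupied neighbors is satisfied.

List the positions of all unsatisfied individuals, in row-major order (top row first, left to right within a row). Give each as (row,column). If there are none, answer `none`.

(1,2), (3,3)

(0,1)B 2/3 ✓
(0,2)B 3/4 ✓
(0,3)B 4/5 ✓
(0,4)B 3/3 ✓
(1,0)B 2/2 ✓
(1,2)A 0/6 ✗
(1,3)B 6/7 ✓
(1,4)B 4/4 ✓
(2,0)B 2/2 ✓
(2,2)B 4/6 ✓
(2,3)B 4/6 ✓
(3,1)B 3/3 ✓
(3,2)B 3/4 ✓
(3,3)A 0/3 ✗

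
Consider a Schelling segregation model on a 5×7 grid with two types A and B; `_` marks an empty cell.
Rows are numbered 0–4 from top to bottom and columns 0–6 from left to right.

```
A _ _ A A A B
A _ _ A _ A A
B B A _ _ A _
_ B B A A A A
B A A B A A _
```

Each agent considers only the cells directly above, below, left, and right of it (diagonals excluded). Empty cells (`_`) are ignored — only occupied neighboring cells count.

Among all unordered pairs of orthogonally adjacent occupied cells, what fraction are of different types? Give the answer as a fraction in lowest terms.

Scan each occupied cell's neighbors to the right and below so each pair is counted once.
Row 0: A(0,0)–A(1,0)= A(0,3)–A(0,4)= A(0,3)–A(1,3)= A(0,4)–A(0,5)= A(0,5)–B(0,6)≠ A(0,5)–A(1,5)= B(0,6)–A(1,6)≠  → 2/7 unlike.
Row 1: A(1,0)–B(2,0)≠ A(1,5)–A(1,6)= A(1,5)–A(2,5)=  → 1/3 unlike.
Row 2: B(2,0)–B(2,1)= B(2,1)–A(2,2)≠ B(2,1)–B(3,1)= A(2,2)–B(3,2)≠ A(2,5)–A(3,5)=  → 2/5 unlike.
Row 3: B(3,1)–B(3,2)= B(3,1)–A(4,1)≠ B(3,2)–A(3,3)≠ B(3,2)–A(4,2)≠ A(3,3)–A(3,4)= A(3,3)–B(4,3)≠ A(3,4)–A(3,5)= A(3,4)–A(4,4)= A(3,5)–A(3,6)= A(3,5)–A(4,5)=  → 4/10 unlike.
Row 4: B(4,0)–A(4,1)≠ A(4,1)–A(4,2)= A(4,2)–B(4,3)≠ B(4,3)–A(4,4)≠ A(4,4)–A(4,5)=  → 3/5 unlike.
Total adjacent occupied pairs: 30; unlike-type pairs: 12.
12/30 reduces to 2/5.

2/5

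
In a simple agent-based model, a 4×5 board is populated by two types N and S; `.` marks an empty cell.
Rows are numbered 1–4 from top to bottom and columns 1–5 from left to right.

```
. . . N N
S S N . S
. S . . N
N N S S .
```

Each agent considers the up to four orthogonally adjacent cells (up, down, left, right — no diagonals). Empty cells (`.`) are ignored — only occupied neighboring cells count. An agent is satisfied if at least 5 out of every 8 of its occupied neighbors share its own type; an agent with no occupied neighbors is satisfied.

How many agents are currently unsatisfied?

7

Row 1: (1,4)N 1/1 satisfied · (1,5)N 1/2 not
Row 2: (2,1)S 1/1 satisfied · (2,2)S 2/3 satisfied · (2,3)N 0/1 not · (2,5)S 0/2 not
Row 3: (3,2)S 1/2 not · (3,5)N 0/1 not
Row 4: (4,1)N 1/1 satisfied · (4,2)N 1/3 not · (4,3)S 1/2 not · (4,4)S 1/1 satisfied
Unsatisfied: (1,5), (2,3), (2,5), (3,2), (3,5), (4,2), (4,3) — 7 in total.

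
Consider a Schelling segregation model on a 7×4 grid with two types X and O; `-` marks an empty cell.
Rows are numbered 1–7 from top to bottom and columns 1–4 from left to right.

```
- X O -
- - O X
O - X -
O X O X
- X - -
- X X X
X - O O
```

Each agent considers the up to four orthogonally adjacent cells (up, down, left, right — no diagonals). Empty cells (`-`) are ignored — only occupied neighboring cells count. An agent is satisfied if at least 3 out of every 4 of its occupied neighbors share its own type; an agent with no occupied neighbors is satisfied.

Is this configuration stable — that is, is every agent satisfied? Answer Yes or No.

No

Row 1: (1,2)X 0/1 unhappy · (1,3)O 1/2 unhappy
Row 2: (2,3)O 1/3 unhappy · (2,4)X 0/1 unhappy
Row 3: (3,1)O 1/1 ok · (3,3)X 0/2 unhappy
Row 4: (4,1)O 1/2 unhappy · (4,2)X 1/3 unhappy · (4,3)O 0/3 unhappy · (4,4)X 0/1 unhappy
Row 5: (5,2)X 2/2 ok
Row 6: (6,2)X 2/2 ok · (6,3)X 2/3 unhappy · (6,4)X 1/2 unhappy
Row 7: (7,1)X 0/0 ok · (7,3)O 1/2 unhappy · (7,4)O 1/2 unhappy
For instance (1,2) has only 0/1 same-type neighbors, below 3/4.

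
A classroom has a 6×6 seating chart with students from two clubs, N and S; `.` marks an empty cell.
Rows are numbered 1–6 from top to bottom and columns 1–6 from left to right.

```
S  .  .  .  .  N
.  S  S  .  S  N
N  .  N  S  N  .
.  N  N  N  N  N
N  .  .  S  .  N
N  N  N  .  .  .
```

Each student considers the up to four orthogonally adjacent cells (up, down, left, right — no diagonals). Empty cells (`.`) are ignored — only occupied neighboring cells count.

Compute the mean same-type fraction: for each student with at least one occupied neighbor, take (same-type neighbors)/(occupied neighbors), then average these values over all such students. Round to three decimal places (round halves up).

0.693

Row 1: (1,1)S — no occupied neighbors · (1,6)N 1/1
Row 2: (2,2)S 1/1 · (2,3)S 1/2 · (2,5)S 0/2 · (2,6)N 1/2
Row 3: (3,1)N — no occupied neighbors · (3,3)N 1/3 · (3,4)S 0/3 · (3,5)N 1/3
Row 4: (4,2)N 1/1 · (4,3)N 3/3 · (4,4)N 2/4 · (4,5)N 3/3 · (4,6)N 2/2
Row 5: (5,1)N 1/1 · (5,4)S 0/1 · (5,6)N 1/1
Row 6: (6,1)N 2/2 · (6,2)N 2/2 · (6,3)N 1/1
Sum over 19 students: 1/1 + 1/1 + 1/2 + 0/2 + 1/2 + 1/3 + 0/3 + 1/3 + 1/1 + 3/3 + 2/4 + 3/3 + 2/2 + 1/1 + 0/1 + 1/1 + 2/2 + 2/2 + 1/1 = 79/6; mean = 79/6 ÷ 19 = 79/114 = 0.692982… → 0.693.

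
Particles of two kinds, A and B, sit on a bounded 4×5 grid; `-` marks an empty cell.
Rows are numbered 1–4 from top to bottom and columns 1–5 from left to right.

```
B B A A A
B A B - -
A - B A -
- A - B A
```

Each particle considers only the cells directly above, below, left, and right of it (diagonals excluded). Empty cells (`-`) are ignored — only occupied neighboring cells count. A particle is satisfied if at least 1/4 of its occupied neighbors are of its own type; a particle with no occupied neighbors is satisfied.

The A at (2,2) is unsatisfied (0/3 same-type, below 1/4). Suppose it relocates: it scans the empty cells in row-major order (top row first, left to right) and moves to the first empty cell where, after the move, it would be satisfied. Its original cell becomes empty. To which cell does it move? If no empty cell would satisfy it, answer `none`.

Vacating (2,2). Empty cells in order:
  (2,4): 2/3 same-type → satisfied — stop here.

(2,4)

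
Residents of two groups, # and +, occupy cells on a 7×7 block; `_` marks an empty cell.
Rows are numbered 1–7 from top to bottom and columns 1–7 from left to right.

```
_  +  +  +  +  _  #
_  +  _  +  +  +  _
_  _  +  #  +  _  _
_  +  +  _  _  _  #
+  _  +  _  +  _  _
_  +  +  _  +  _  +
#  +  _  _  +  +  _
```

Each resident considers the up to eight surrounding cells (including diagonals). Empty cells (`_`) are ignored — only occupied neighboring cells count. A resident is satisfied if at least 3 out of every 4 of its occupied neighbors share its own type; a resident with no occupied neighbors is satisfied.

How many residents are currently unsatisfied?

4

(1,2)+ 2/2 ✓
(1,3)+ 4/4 ✓
(1,4)+ 4/4 ✓
(1,5)+ 4/4 ✓
(1,7)# 0/1 ✗
(2,2)+ 3/3 ✓
(2,4)+ 6/7 ✓
(2,5)+ 5/6 ✓
(2,6)+ 3/4 ✓
(3,3)+ 4/5 ✓
(3,4)# 0/5 ✗
(3,5)+ 3/4 ✓
(4,2)+ 4/4 ✓
(4,3)+ 3/4 ✓
(4,7)# 0/0 ✓
(5,1)+ 2/2 ✓
(5,3)+ 4/4 ✓
(5,5)+ 1/1 ✓
(6,2)+ 4/5 ✓
(6,3)+ 3/3 ✓
(6,5)+ 3/3 ✓
(6,7)+ 1/1 ✓
(7,1)# 0/2 ✗
(7,2)+ 2/3 ✗
(7,5)+ 2/2 ✓
(7,6)+ 3/3 ✓
Unsatisfied: (1,7), (3,4), (7,1), (7,2) — 4 in total.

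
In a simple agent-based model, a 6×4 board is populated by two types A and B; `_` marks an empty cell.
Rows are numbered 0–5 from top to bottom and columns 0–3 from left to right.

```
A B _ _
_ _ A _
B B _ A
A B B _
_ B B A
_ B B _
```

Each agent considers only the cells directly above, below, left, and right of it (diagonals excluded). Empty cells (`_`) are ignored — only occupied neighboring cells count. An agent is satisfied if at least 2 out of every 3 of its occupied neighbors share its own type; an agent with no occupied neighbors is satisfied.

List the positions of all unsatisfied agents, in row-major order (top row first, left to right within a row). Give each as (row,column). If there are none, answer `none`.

(0,0)A 0/1 not
(0,1)B 0/1 not
(1,2)A 0/0 satisfied
(2,0)B 1/2 not
(2,1)B 2/2 satisfied
(2,3)A 0/0 satisfied
(3,0)A 0/2 not
(3,1)B 3/4 satisfied
(3,2)B 2/2 satisfied
(4,1)B 3/3 satisfied
(4,2)B 3/4 satisfied
(4,3)A 0/1 not
(5,1)B 2/2 satisfied
(5,2)B 2/2 satisfied

(0,0), (0,1), (2,0), (3,0), (4,3)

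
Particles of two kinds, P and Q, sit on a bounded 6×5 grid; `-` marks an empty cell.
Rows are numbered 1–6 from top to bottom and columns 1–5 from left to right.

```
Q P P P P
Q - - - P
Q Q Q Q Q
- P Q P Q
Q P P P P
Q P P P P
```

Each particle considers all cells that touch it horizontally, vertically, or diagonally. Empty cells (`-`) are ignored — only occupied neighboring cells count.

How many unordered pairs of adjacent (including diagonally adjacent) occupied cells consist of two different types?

Scan each occupied cell's neighbors to the right and below (and the two forward diagonals) so each pair is counted once.
Row 1: Q(1,1)–P(1,2)≠ Q(1,1)–Q(2,1)= P(1,2)–P(1,3)= P(1,2)–Q(2,1)≠ P(1,3)–P(1,4)= P(1,4)–P(1,5)= P(1,4)–P(2,5)= P(1,5)–P(2,5)=  → 2/8 unlike.
Row 2: Q(2,1)–Q(3,1)= Q(2,1)–Q(3,2)= P(2,5)–Q(3,5)≠ P(2,5)–Q(3,4)≠  → 2/4 unlike.
Row 3: Q(3,1)–Q(3,2)= Q(3,1)–P(4,2)≠ Q(3,2)–Q(3,3)= Q(3,2)–P(4,2)≠ Q(3,2)–Q(4,3)= Q(3,3)–Q(3,4)= Q(3,3)–Q(4,3)= Q(3,3)–P(4,4)≠ Q(3,3)–P(4,2)≠ Q(3,4)–Q(3,5)= Q(3,4)–P(4,4)≠ Q(3,4)–Q(4,5)= Q(3,4)–Q(4,3)= Q(3,5)–Q(4,5)= Q(3,5)–P(4,4)≠  → 6/15 unlike.
Row 4: P(4,2)–Q(4,3)≠ P(4,2)–P(5,2)= P(4,2)–P(5,3)= P(4,2)–Q(5,1)≠ Q(4,3)–P(4,4)≠ Q(4,3)–P(5,3)≠ Q(4,3)–P(5,4)≠ Q(4,3)–P(5,2)≠ P(4,4)–Q(4,5)≠ P(4,4)–P(5,4)= P(4,4)–P(5,5)= P(4,4)–P(5,3)= Q(4,5)–P(5,5)≠ Q(4,5)–P(5,4)≠  → 9/14 unlike.
Row 5: Q(5,1)–P(5,2)≠ Q(5,1)–Q(6,1)= Q(5,1)–P(6,2)≠ P(5,2)–P(5,3)= P(5,2)–P(6,2)= P(5,2)–P(6,3)= P(5,2)–Q(6,1)≠ P(5,3)–P(5,4)= P(5,3)–P(6,3)= P(5,3)–P(6,4)= P(5,3)–P(6,2)= P(5,4)–P(5,5)= P(5,4)–P(6,4)= P(5,4)–P(6,5)= P(5,4)–P(6,3)= P(5,5)–P(6,5)= P(5,5)–P(6,4)=  → 3/17 unlike.
Row 6: Q(6,1)–P(6,2)≠ P(6,2)–P(6,3)= P(6,3)–P(6,4)= P(6,4)–P(6,5)=  → 1/4 unlike.
Total adjacent occupied pairs: 62; unlike-type pairs: 23.

23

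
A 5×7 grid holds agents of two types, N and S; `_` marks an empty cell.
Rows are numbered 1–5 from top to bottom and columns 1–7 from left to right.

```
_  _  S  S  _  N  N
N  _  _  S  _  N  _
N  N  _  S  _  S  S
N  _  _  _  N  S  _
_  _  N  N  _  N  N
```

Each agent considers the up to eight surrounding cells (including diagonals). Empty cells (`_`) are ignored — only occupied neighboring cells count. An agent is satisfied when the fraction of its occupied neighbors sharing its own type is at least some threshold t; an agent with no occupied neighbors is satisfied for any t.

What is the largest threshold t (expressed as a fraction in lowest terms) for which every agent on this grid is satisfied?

Row 1: (1,3)S 2/2 · (1,4)S 2/2 · (1,6)N 2/2 · (1,7)N 2/2
Row 2: (2,1)N 2/2 · (2,4)S 3/3 · (2,6)N 2/4
Row 3: (3,1)N 3/3 · (3,2)N 3/3 · (3,4)S 1/2 · (3,6)S 2/4 · (3,7)S 2/3
Row 4: (4,1)N 2/2 · (4,5)N 2/5 · (4,6)S 2/5
Row 5: (5,3)N 1/1 · (5,4)N 2/2 · (5,6)N 2/3 · (5,7)N 1/2
The smallest same-type fraction is 2/5 at (4,5), which reduces to 2/5. Any threshold above that leaves this agent unsatisfied.

2/5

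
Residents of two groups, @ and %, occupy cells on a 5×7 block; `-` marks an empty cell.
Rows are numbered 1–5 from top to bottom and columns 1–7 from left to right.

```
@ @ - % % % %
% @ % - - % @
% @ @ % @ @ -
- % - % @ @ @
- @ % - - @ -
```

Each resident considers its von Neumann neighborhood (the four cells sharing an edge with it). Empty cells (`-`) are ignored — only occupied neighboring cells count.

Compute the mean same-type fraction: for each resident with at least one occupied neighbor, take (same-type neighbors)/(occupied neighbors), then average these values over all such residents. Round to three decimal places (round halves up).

Row 1: (1,1)@ 1/2 · (1,2)@ 2/2 · (1,4)% 1/1 · (1,5)% 2/2 · (1,6)% 3/3 · (1,7)% 1/2
Row 2: (2,1)% 1/3 · (2,2)@ 2/4 · (2,3)% 0/2 · (2,6)% 1/3 · (2,7)@ 0/2
Row 3: (3,1)% 1/2 · (3,2)@ 2/4 · (3,3)@ 1/3 · (3,4)% 1/3 · (3,5)@ 2/3 · (3,6)@ 2/3
Row 4: (4,2)% 0/2 · (4,4)% 1/2 · (4,5)@ 2/3 · (4,6)@ 4/4 · (4,7)@ 1/1
Row 5: (5,2)@ 0/2 · (5,3)% 0/1 · (5,6)@ 1/1
Sum over 25 residents: 1/2 + 2/2 + 1/1 + 2/2 + 3/3 + 1/2 + 1/3 + 2/4 + 0/2 + 1/3 + 0/2 + 1/2 + 2/4 + 1/3 + 1/3 + 2/3 + 2/3 + 0/2 + 1/2 + 2/3 + 4/4 + 1/1 + 0/2 + 0/1 + 1/1 = 40/3; mean = 40/3 ÷ 25 = 8/15 = 0.533333… → 0.533.

0.533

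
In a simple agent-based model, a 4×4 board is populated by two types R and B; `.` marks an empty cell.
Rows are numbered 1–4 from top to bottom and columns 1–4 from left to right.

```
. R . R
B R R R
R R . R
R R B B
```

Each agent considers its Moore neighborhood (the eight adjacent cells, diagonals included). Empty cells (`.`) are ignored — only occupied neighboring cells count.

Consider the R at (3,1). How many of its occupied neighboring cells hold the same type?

4

Occupied neighbors of (3,1): (2,1)=B, (2,2)=R, (3,2)=R, (4,1)=R, (4,2)=R.
Same type (R): 4 of 5.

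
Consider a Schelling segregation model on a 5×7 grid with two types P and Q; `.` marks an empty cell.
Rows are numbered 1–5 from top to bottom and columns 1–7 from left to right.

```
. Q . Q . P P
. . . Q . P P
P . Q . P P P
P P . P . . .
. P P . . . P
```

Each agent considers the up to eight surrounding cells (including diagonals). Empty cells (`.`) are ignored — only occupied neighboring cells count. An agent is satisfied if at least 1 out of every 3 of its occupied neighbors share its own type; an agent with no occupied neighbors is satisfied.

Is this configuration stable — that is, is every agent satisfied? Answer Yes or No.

(1,2)Q 0/0 ok
(1,4)Q 1/1 ok
(1,6)P 3/3 ok
(1,7)P 3/3 ok
(2,4)Q 2/3 ok
(2,6)P 6/6 ok
(2,7)P 5/5 ok
(3,1)P 2/2 ok
(3,3)Q 1/3 ok
(3,5)P 3/4 ok
(3,6)P 4/4 ok
(3,7)P 3/3 ok
(4,1)P 3/3 ok
(4,2)P 4/5 ok
(4,4)P 2/3 ok
(5,2)P 3/3 ok
(5,3)P 3/3 ok
(5,7)P 0/0 ok
All meet the threshold, so the configuration is stable.

Yes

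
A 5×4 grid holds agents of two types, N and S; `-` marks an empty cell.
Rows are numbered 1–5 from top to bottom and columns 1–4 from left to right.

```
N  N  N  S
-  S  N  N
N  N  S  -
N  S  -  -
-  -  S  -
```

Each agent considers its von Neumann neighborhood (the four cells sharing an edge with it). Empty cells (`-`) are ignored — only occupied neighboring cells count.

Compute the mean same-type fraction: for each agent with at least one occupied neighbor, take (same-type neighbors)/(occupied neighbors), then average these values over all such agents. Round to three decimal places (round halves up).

0.424

(1,1)N 1/1
(1,2)N 2/3
(1,3)N 2/3
(1,4)S 0/2
(2,2)S 0/3
(2,3)N 2/4
(2,4)N 1/2
(3,1)N 2/2
(3,2)N 1/4
(3,3)S 0/2
(4,1)N 1/2
(4,2)S 0/2
(5,3)S — no occupied neighbors
Sum over 12 agents: 1/1 + 2/3 + 2/3 + 0/2 + 0/3 + 2/4 + 1/2 + 2/2 + 1/4 + 0/2 + 1/2 + 0/2 = 61/12; mean = 61/12 ÷ 12 = 61/144 = 0.423611… → 0.424.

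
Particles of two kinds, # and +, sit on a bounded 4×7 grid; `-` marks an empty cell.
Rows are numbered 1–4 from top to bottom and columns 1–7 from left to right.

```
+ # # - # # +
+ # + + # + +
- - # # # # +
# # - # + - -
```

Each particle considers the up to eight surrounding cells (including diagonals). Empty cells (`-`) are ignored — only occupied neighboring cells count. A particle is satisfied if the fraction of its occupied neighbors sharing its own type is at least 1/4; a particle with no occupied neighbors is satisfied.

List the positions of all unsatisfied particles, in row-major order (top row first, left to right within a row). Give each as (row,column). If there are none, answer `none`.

Row 1: (1,1)+ 1/3 satisfied · (1,2)# 2/5 satisfied · (1,3)# 2/4 satisfied · (1,5)# 2/4 satisfied · (1,6)# 2/5 satisfied · (1,7)+ 2/3 satisfied
Row 2: (2,1)+ 1/3 satisfied · (2,2)# 3/6 satisfied · (2,3)+ 1/6 not · (2,4)+ 1/7 not · (2,5)# 5/7 satisfied · (2,6)+ 3/8 satisfied · (2,7)+ 3/5 satisfied
Row 3: (3,3)# 4/6 satisfied · (3,4)# 4/7 satisfied · (3,5)# 4/7 satisfied · (3,6)# 2/6 satisfied · (3,7)+ 2/3 satisfied
Row 4: (4,1)# 1/1 satisfied · (4,2)# 2/2 satisfied · (4,4)# 3/4 satisfied · (4,5)+ 0/4 not

(2,3), (2,4), (4,5)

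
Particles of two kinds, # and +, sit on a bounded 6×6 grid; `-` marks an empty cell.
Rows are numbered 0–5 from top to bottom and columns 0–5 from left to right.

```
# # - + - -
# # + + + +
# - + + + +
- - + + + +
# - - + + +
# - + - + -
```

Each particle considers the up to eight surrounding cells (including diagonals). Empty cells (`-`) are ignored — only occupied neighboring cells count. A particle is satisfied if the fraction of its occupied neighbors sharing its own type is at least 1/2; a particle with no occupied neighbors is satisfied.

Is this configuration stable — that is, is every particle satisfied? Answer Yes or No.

(0,0)# 3/3 ✓
(0,1)# 3/4 ✓
(0,3)+ 3/3 ✓
(1,0)# 4/4 ✓
(1,1)# 4/6 ✓
(1,2)+ 4/6 ✓
(1,3)+ 6/6 ✓
(1,4)+ 6/6 ✓
(1,5)+ 3/3 ✓
(2,0)# 2/2 ✓
(2,2)+ 5/6 ✓
(2,3)+ 8/8 ✓
(2,4)+ 8/8 ✓
(2,5)+ 5/5 ✓
(3,2)+ 4/4 ✓
(3,3)+ 7/7 ✓
(3,4)+ 8/8 ✓
(3,5)+ 5/5 ✓
(4,0)# 1/1 ✓
(4,3)+ 6/6 ✓
(4,4)+ 6/6 ✓
(4,5)+ 4/4 ✓
(5,0)# 1/1 ✓
(5,2)+ 1/1 ✓
(5,4)+ 3/3 ✓
All meet the threshold, so the configuration is stable.

Yes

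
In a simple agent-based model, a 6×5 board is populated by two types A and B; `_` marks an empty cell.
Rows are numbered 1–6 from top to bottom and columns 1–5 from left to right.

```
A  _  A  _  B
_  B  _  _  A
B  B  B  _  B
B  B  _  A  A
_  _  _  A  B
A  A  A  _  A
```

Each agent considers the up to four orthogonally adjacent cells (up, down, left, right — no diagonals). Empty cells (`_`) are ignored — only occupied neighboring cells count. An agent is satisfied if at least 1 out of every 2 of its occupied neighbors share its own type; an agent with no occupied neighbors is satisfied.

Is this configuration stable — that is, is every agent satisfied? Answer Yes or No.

No

(1,1)A 0/0 ✓
(1,3)A 0/0 ✓
(1,5)B 0/1 ✗
(2,2)B 1/1 ✓
(2,5)A 0/2 ✗
(3,1)B 2/2 ✓
(3,2)B 4/4 ✓
(3,3)B 1/1 ✓
(3,5)B 0/2 ✗
(4,1)B 2/2 ✓
(4,2)B 2/2 ✓
(4,4)A 2/2 ✓
(4,5)A 1/3 ✗
(5,4)A 1/2 ✓
(5,5)B 0/3 ✗
(6,1)A 1/1 ✓
(6,2)A 2/2 ✓
(6,3)A 1/1 ✓
(6,5)A 0/1 ✗
For instance (1,5) has only 0/1 same-type neighbors, below 1/2.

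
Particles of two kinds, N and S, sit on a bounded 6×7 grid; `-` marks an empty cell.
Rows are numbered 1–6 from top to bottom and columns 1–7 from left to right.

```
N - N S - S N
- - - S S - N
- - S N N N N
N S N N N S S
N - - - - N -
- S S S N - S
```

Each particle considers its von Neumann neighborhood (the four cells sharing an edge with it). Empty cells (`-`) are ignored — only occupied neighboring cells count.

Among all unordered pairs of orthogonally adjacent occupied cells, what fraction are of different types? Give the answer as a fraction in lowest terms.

13/28

Scan each occupied cell's neighbors to the right and below so each pair is counted once.
From row 1: 2 unlike of 4 pairs (running 2/4).
From row 2: 2 unlike of 4 pairs (running 4/8).
From row 3: 4 unlike of 9 pairs (running 8/17).
From row 4: 4 unlike of 8 pairs (running 12/25).
From row 6: 1 unlike of 3 pairs (running 13/28).
Total adjacent occupied pairs: 28; unlike-type pairs: 13.
13/28 is already in lowest terms.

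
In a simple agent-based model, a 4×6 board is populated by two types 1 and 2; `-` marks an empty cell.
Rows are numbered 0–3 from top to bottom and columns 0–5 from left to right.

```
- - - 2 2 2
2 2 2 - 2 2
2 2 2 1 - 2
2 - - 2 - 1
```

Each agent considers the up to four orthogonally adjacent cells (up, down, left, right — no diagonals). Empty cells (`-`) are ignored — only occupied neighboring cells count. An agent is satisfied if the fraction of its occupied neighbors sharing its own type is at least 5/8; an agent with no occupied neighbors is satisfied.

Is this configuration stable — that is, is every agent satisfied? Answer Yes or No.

Row 0: (0,3)2 1/1 satisfied · (0,4)2 3/3 satisfied · (0,5)2 2/2 satisfied
Row 1: (1,0)2 2/2 satisfied · (1,1)2 3/3 satisfied · (1,2)2 2/2 satisfied · (1,4)2 2/2 satisfied · (1,5)2 3/3 satisfied
Row 2: (2,0)2 3/3 satisfied · (2,1)2 3/3 satisfied · (2,2)2 2/3 satisfied · (2,3)1 0/2 not · (2,5)2 1/2 not
Row 3: (3,0)2 1/1 satisfied · (3,3)2 0/1 not · (3,5)1 0/1 not
For instance (2,3) has only 0/2 same-type neighbors, below 5/8.

No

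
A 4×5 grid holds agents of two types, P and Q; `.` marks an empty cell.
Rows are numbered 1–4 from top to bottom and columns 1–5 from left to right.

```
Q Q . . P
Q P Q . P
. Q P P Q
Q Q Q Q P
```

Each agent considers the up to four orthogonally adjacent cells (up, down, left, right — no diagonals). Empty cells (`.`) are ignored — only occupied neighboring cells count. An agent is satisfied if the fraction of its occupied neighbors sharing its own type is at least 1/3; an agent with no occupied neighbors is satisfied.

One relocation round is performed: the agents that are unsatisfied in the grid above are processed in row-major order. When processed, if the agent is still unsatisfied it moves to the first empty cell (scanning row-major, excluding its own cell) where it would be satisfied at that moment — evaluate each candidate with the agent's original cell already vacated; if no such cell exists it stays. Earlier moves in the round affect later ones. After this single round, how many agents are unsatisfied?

0

Initially unsatisfied (in order): (2,2), (2,3), (3,3), (3,5), (4,5).
  (2,2) → (1,4).
  (2,3) → (1,3).
  (3,3): now satisfied by earlier moves; stays.
  (3,5) → (2,2).
  (4,5) → (2,3).
Resulting grid:
Q Q Q P P
Q Q P . P
. Q P P .
Q Q Q Q .
All satisfied now.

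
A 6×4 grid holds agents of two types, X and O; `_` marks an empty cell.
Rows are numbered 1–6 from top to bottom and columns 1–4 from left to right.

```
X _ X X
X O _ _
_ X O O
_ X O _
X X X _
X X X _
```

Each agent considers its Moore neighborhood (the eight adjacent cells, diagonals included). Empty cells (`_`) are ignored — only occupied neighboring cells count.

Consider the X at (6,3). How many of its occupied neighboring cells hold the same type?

Occupied neighbors of (6,3): (5,2)=X, (5,3)=X, (6,2)=X.
Same type (X): 3 of 3.

3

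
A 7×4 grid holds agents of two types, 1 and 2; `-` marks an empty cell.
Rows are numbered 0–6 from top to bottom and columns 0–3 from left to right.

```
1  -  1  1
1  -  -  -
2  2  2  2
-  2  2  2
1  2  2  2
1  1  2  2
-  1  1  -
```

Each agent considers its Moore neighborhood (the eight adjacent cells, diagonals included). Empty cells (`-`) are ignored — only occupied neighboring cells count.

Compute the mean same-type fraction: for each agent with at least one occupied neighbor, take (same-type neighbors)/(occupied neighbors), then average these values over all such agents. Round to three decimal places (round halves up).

Row 0: (0,0)1 1/1 · (0,2)1 1/1 · (0,3)1 1/1
Row 1: (1,0)1 1/3
Row 2: (2,0)2 2/3 · (2,1)2 4/5 · (2,2)2 5/5 · (2,3)2 3/3
Row 3: (3,1)2 6/7 · (3,2)2 8/8 · (3,3)2 5/5
Row 4: (4,0)1 2/4 · (4,1)2 4/7 · (4,2)2 7/8 · (4,3)2 5/5
Row 5: (5,0)1 3/4 · (5,1)1 4/7 · (5,2)2 4/7 · (5,3)2 3/4
Row 6: (6,1)1 3/4 · (6,2)1 2/4
Sum over 21 agents: 1/1 + 1/1 + 1/1 + 1/3 + 2/3 + 4/5 + 5/5 + 3/3 + 6/7 + 8/8 + 5/5 + 2/4 + 4/7 + 7/8 + 5/5 + 3/4 + 4/7 + 4/7 + 3/4 + 3/4 + 2/4 = 4619/280; mean = 4619/280 ÷ 21 = 4619/5880 = 0.785544… → 0.786.

0.786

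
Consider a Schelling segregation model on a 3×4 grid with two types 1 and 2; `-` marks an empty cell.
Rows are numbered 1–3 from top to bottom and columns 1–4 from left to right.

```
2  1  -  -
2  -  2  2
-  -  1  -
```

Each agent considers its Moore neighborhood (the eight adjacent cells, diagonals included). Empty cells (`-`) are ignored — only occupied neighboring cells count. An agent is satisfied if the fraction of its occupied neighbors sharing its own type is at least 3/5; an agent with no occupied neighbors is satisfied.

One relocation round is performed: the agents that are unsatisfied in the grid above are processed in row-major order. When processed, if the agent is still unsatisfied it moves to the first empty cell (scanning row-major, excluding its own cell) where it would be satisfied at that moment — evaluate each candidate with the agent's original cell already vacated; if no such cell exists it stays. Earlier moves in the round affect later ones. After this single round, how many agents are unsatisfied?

1

Initially unsatisfied (in order): (1,1), (1,2), (2,1), (2,3), (2,4), (3,3).
  (1,1) → (1,3).
  (1,2): no empty cell satisfies it; stays.
  (2,1) → (1,4).
  (2,3): now satisfied by earlier moves; stays.
  (2,4): now satisfied by earlier moves; stays.
  (3,3) → (1,1).
Resulting grid:
1 1 2 2
- - 2 2
- - - -
Unsatisfied now: (1,2).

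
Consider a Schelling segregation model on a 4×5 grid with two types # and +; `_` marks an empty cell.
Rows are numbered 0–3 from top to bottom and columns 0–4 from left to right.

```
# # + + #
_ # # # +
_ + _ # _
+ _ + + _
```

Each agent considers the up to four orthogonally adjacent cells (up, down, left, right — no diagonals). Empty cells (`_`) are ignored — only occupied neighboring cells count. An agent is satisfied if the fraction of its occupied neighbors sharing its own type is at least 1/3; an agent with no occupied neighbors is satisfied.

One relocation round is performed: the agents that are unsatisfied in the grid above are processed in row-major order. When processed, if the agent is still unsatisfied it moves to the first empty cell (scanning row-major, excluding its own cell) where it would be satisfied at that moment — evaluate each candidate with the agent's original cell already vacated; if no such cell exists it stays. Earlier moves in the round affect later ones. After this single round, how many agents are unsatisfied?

Initially unsatisfied (in order): (0,4), (1,4), (2,1).
  (0,4) → (1,0).
  (1,4) → (0,4).
  (2,1) → (1,4).
Resulting grid:
# # + + +
# # # # +
_ _ _ # _
+ _ + + _
All satisfied now.

0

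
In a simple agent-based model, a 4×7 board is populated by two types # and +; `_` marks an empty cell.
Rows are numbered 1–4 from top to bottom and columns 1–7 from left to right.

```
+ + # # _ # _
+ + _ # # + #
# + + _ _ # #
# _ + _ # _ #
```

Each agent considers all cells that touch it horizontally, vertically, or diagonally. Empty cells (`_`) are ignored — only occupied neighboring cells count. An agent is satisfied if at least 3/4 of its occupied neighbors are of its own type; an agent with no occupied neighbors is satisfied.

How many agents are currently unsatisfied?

Row 1: (1,1)+ 3/3 ✓ · (1,2)+ 3/4 ✓ · (1,3)# 2/4 ✗ · (1,4)# 3/3 ✓ · (1,6)# 2/3 ✗
Row 2: (2,1)+ 4/5 ✓ · (2,2)+ 5/7 ✗ · (2,4)# 3/4 ✓ · (2,5)# 4/5 ✓ · (2,6)+ 0/5 ✗ · (2,7)# 3/4 ✓
Row 3: (3,1)# 1/4 ✗ · (3,2)+ 4/6 ✗ · (3,3)+ 3/4 ✓ · (3,6)# 5/6 ✓ · (3,7)# 3/4 ✓
Row 4: (4,1)# 1/2 ✗ · (4,3)+ 2/2 ✓ · (4,5)# 1/1 ✓ · (4,7)# 2/2 ✓
Unsatisfied: (1,3), (1,6), (2,2), (2,6), (3,1), (3,2), (4,1) — 7 in total.

7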